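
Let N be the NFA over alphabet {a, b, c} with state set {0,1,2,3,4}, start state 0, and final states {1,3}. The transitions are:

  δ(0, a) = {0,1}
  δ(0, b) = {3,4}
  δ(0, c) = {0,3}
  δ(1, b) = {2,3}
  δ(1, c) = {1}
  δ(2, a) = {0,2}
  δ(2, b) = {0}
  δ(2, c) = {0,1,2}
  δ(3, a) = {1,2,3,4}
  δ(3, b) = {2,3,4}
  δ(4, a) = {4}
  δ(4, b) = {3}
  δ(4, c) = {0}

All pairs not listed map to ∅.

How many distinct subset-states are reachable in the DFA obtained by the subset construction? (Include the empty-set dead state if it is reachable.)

Start state of the DFA: {0}.
{0} --a--> {0,1}  [new]
{0} --b--> {3,4}  [new]
{0} --c--> {0,3}  [new]
{0,1} --a--> {0,1}  [seen]
{0,1} --b--> {2,3,4}  [new]
{0,1} --c--> {0,1,3}  [new]
{3,4} --a--> {1,2,3,4}  [new]
{3,4} --b--> {2,3,4}  [seen]
{3,4} --c--> {0}  [seen]
{0,3} --a--> {0,1,2,3,4}  [new]
{0,3} --b--> {2,3,4}  [seen]
{0,3} --c--> {0,3}  [seen]
{2,3,4} --a--> {0,1,2,3,4}  [seen]
{2,3,4} --b--> {0,2,3,4}  [new]
{2,3,4} --c--> {0,1,2}  [new]
{0,1,3} --a--> {0,1,2,3,4}  [seen]
{0,1,3} --b--> {2,3,4}  [seen]
{0,1,3} --c--> {0,1,3}  [seen]
{1,2,3,4} --a--> {0,1,2,3,4}  [seen]
{1,2,3,4} --b--> {0,2,3,4}  [seen]
{1,2,3,4} --c--> {0,1,2}  [seen]
{0,1,2,3,4} --a--> {0,1,2,3,4}  [seen]
{0,1,2,3,4} --b--> {0,2,3,4}  [seen]
{0,1,2,3,4} --c--> {0,1,2,3}  [new]
{0,2,3,4} --a--> {0,1,2,3,4}  [seen]
{0,2,3,4} --b--> {0,2,3,4}  [seen]
{0,2,3,4} --c--> {0,1,2,3}  [seen]
{0,1,2} --a--> {0,1,2}  [seen]
{0,1,2} --b--> {0,2,3,4}  [seen]
{0,1,2} --c--> {0,1,2,3}  [seen]
{0,1,2,3} --a--> {0,1,2,3,4}  [seen]
{0,1,2,3} --b--> {0,2,3,4}  [seen]
{0,1,2,3} --c--> {0,1,2,3}  [seen]
Reachable DFA states: {0}, {0,1}, {3,4}, {0,3}, {2,3,4}, {0,1,3}, {1,2,3,4}, {0,1,2,3,4}, {0,2,3,4}, {0,1,2}, {0,1,2,3}.

11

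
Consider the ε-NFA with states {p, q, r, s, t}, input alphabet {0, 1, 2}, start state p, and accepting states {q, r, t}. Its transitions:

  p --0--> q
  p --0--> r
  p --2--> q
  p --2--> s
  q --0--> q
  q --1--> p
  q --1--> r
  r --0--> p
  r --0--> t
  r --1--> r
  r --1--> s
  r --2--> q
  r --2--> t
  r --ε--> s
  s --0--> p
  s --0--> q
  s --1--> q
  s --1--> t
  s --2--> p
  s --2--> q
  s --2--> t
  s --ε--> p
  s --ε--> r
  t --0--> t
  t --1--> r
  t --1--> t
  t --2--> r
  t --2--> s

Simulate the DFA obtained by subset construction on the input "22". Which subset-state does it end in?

Start: {p}.
δ(p,2) = {q, s}.
Union: {q, s}.
ε-closure gives {p, q, r, s}.
After 2: {p, q, r, s}.
δ(p,2) = {q, s}; δ(q,2) = ∅; δ(r,2) = {q, t}; δ(s,2) = {p, q, t}.
Union: {p, q, s, t}.
ε-closure gives {p, q, r, s, t}.
After 2: {p, q, r, s, t}.

{p, q, r, s, t}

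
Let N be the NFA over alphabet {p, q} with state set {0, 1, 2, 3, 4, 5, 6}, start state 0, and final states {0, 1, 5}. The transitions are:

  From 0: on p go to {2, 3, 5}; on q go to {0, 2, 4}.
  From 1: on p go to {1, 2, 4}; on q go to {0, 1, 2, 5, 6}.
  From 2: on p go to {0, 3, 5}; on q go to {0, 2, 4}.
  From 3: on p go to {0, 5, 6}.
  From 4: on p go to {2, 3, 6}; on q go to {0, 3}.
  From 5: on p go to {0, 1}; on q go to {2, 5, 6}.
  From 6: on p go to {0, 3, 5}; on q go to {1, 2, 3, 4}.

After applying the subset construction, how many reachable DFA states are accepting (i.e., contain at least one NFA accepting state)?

9

Start state of the DFA: {0}.
{0} --p--> {2, 3, 5}  [new]
{0} --q--> {0, 2, 4}  [new]
{2, 3, 5} --p--> {0, 1, 3, 5, 6}  [new]
{2, 3, 5} --q--> {0, 2, 4, 5, 6}  [new]
{0, 2, 4} --p--> {0, 2, 3, 5, 6}  [new]
{0, 2, 4} --q--> {0, 2, 3, 4}  [new]
{0, 1, 3, 5, 6} --p--> {0, 1, 2, 3, 4, 5, 6}  [new]
{0, 1, 3, 5, 6} --q--> {0, 1, 2, 3, 4, 5, 6}  [seen]
{0, 2, 4, 5, 6} --p--> {0, 1, 2, 3, 5, 6}  [new]
{0, 2, 4, 5, 6} --q--> {0, 1, 2, 3, 4, 5, 6}  [seen]
{0, 2, 3, 5, 6} --p--> {0, 1, 2, 3, 5, 6}  [seen]
{0, 2, 3, 5, 6} --q--> {0, 1, 2, 3, 4, 5, 6}  [seen]
{0, 2, 3, 4} --p--> {0, 2, 3, 5, 6}  [seen]
{0, 2, 3, 4} --q--> {0, 2, 3, 4}  [seen]
{0, 1, 2, 3, 4, 5, 6} --p--> {0, 1, 2, 3, 4, 5, 6}  [seen]
{0, 1, 2, 3, 4, 5, 6} --q--> {0, 1, 2, 3, 4, 5, 6}  [seen]
{0, 1, 2, 3, 5, 6} --p--> {0, 1, 2, 3, 4, 5, 6}  [seen]
{0, 1, 2, 3, 5, 6} --q--> {0, 1, 2, 3, 4, 5, 6}  [seen]
Reachable DFA states: {0}, {2, 3, 5}, {0, 2, 4}, {0, 1, 3, 5, 6}, {0, 2, 4, 5, 6}, {0, 2, 3, 5, 6}, {0, 2, 3, 4}, {0, 1, 2, 3, 4, 5, 6}, {0, 1, 2, 3, 5, 6}.
Accepting DFA states (contain an NFA accepting state): {0}, {2, 3, 5}, {0, 2, 4}, {0, 1, 3, 5, 6}, {0, 2, 4, 5, 6}, {0, 2, 3, 5, 6}, {0, 2, 3, 4}, {0, 1, 2, 3, 4, 5, 6}, {0, 1, 2, 3, 5, 6}.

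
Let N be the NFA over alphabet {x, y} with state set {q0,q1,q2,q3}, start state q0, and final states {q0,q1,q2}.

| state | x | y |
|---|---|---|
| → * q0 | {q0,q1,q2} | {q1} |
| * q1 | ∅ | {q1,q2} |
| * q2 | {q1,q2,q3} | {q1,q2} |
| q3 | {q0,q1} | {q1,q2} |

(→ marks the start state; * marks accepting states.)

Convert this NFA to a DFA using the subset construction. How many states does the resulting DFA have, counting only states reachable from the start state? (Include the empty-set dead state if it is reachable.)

7

Start state of the DFA: {q0}.
{q0} --x--> {q0,q1,q2}  [new]
{q0} --y--> {q1}  [new]
{q0,q1,q2} --x--> {q0,q1,q2,q3}  [new]
{q0,q1,q2} --y--> {q1,q2}  [new]
{q1} --x--> ∅  [new]
{q1} --y--> {q1,q2}  [seen]
{q0,q1,q2,q3} --x--> {q0,q1,q2,q3}  [seen]
{q0,q1,q2,q3} --y--> {q1,q2}  [seen]
{q1,q2} --x--> {q1,q2,q3}  [new]
{q1,q2} --y--> {q1,q2}  [seen]
∅ --x--> ∅  [seen]
∅ --y--> ∅  [seen]
{q1,q2,q3} --x--> {q0,q1,q2,q3}  [seen]
{q1,q2,q3} --y--> {q1,q2}  [seen]
Reachable DFA states: {q0}, {q0,q1,q2}, {q1}, {q0,q1,q2,q3}, {q1,q2}, ∅, {q1,q2,q3}.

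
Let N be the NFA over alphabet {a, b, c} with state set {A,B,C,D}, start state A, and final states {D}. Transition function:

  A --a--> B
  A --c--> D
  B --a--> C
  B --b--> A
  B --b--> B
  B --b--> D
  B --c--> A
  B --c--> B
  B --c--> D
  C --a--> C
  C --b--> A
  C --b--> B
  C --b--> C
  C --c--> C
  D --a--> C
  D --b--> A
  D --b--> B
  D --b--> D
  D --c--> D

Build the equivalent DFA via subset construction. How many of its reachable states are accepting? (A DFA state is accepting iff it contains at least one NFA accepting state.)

3

Start state of the DFA: {A}.
{A} --a--> {B}  [new]
{A} --b--> ∅  [new]
{A} --c--> {D}  [new]
{B} --a--> {C}  [new]
{B} --b--> {A,B,D}  [new]
{B} --c--> {A,B,D}  [seen]
∅ --a--> ∅  [seen]
∅ --b--> ∅  [seen]
∅ --c--> ∅  [seen]
{D} --a--> {C}  [seen]
{D} --b--> {A,B,D}  [seen]
{D} --c--> {D}  [seen]
{C} --a--> {C}  [seen]
{C} --b--> {A,B,C}  [new]
{C} --c--> {C}  [seen]
{A,B,D} --a--> {B,C}  [new]
{A,B,D} --b--> {A,B,D}  [seen]
{A,B,D} --c--> {A,B,D}  [seen]
{A,B,C} --a--> {B,C}  [seen]
{A,B,C} --b--> {A,B,C,D}  [new]
{A,B,C} --c--> {A,B,C,D}  [seen]
{B,C} --a--> {C}  [seen]
{B,C} --b--> {A,B,C,D}  [seen]
{B,C} --c--> {A,B,C,D}  [seen]
{A,B,C,D} --a--> {B,C}  [seen]
{A,B,C,D} --b--> {A,B,C,D}  [seen]
{A,B,C,D} --c--> {A,B,C,D}  [seen]
Reachable DFA states: {A}, {B}, ∅, {D}, {C}, {A,B,D}, {A,B,C}, {B,C}, {A,B,C,D}.
Accepting DFA states (contain an NFA accepting state): {D}, {A,B,D}, {A,B,C,D}.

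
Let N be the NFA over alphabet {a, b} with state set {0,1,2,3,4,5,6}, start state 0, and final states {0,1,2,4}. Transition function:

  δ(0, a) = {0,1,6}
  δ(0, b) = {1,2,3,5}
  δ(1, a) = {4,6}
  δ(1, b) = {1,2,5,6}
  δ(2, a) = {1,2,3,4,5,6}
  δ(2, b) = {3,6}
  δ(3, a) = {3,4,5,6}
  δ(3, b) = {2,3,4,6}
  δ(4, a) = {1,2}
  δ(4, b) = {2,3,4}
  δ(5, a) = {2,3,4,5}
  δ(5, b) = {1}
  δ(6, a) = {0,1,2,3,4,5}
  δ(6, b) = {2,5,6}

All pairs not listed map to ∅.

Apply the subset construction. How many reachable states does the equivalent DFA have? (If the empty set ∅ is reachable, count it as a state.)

Start state of the DFA: {0}.
{0} --a--> {0,1,6}  [new]
{0} --b--> {1,2,3,5}  [new]
{0,1,6} --a--> {0,1,2,3,4,5,6}  [new]
{0,1,6} --b--> {1,2,3,5,6}  [new]
{1,2,3,5} --a--> {1,2,3,4,5,6}  [new]
{1,2,3,5} --b--> {1,2,3,4,5,6}  [seen]
{0,1,2,3,4,5,6} --a--> {0,1,2,3,4,5,6}  [seen]
{0,1,2,3,4,5,6} --b--> {1,2,3,4,5,6}  [seen]
{1,2,3,5,6} --a--> {0,1,2,3,4,5,6}  [seen]
{1,2,3,5,6} --b--> {1,2,3,4,5,6}  [seen]
{1,2,3,4,5,6} --a--> {0,1,2,3,4,5,6}  [seen]
{1,2,3,4,5,6} --b--> {1,2,3,4,5,6}  [seen]
Reachable DFA states: {0}, {0,1,6}, {1,2,3,5}, {0,1,2,3,4,5,6}, {1,2,3,5,6}, {1,2,3,4,5,6}.

6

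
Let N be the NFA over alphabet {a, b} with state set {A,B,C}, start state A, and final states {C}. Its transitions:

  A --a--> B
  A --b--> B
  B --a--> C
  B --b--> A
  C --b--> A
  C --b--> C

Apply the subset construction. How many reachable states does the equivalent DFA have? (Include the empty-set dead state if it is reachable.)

Start state of the DFA: {A}.
{A} --a--> {B}  [new]
{A} --b--> {B}  [seen]
{B} --a--> {C}  [new]
{B} --b--> {A}  [seen]
{C} --a--> ∅  [new]
{C} --b--> {A,C}  [new]
∅ --a--> ∅  [seen]
∅ --b--> ∅  [seen]
{A,C} --a--> {B}  [seen]
{A,C} --b--> {A,B,C}  [new]
{A,B,C} --a--> {B,C}  [new]
{A,B,C} --b--> {A,B,C}  [seen]
{B,C} --a--> {C}  [seen]
{B,C} --b--> {A,C}  [seen]
Reachable DFA states: {A}, {B}, {C}, ∅, {A,C}, {A,B,C}, {B,C}.

7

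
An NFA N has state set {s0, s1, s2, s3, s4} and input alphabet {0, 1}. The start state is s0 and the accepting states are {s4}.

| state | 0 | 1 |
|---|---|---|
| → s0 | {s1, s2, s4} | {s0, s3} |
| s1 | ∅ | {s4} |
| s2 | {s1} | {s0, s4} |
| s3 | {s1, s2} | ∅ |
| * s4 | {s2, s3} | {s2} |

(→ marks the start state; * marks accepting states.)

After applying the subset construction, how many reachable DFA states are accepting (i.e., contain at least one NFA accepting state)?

Start state of the DFA: {s0}.
{s0} --0--> {s1, s2, s4}  [new]
{s0} --1--> {s0, s3}  [new]
{s1, s2, s4} --0--> {s1, s2, s3}  [new]
{s1, s2, s4} --1--> {s0, s2, s4}  [new]
{s0, s3} --0--> {s1, s2, s4}  [seen]
{s0, s3} --1--> {s0, s3}  [seen]
{s1, s2, s3} --0--> {s1, s2}  [new]
{s1, s2, s3} --1--> {s0, s4}  [new]
{s0, s2, s4} --0--> {s1, s2, s3, s4}  [new]
{s0, s2, s4} --1--> {s0, s2, s3, s4}  [new]
{s1, s2} --0--> {s1}  [new]
{s1, s2} --1--> {s0, s4}  [seen]
{s0, s4} --0--> {s1, s2, s3, s4}  [seen]
{s0, s4} --1--> {s0, s2, s3}  [new]
{s1, s2, s3, s4} --0--> {s1, s2, s3}  [seen]
{s1, s2, s3, s4} --1--> {s0, s2, s4}  [seen]
{s0, s2, s3, s4} --0--> {s1, s2, s3, s4}  [seen]
{s0, s2, s3, s4} --1--> {s0, s2, s3, s4}  [seen]
{s1} --0--> ∅  [new]
{s1} --1--> {s4}  [new]
{s0, s2, s3} --0--> {s1, s2, s4}  [seen]
{s0, s2, s3} --1--> {s0, s3, s4}  [new]
∅ --0--> ∅  [seen]
∅ --1--> ∅  [seen]
{s4} --0--> {s2, s3}  [new]
{s4} --1--> {s2}  [new]
{s0, s3, s4} --0--> {s1, s2, s3, s4}  [seen]
{s0, s3, s4} --1--> {s0, s2, s3}  [seen]
{s2, s3} --0--> {s1, s2}  [seen]
{s2, s3} --1--> {s0, s4}  [seen]
{s2} --0--> {s1}  [seen]
{s2} --1--> {s0, s4}  [seen]
Reachable DFA states: {s0}, {s1, s2, s4}, {s0, s3}, {s1, s2, s3}, {s0, s2, s4}, {s1, s2}, {s0, s4}, {s1, s2, s3, s4}, {s0, s2, s3, s4}, {s1}, {s0, s2, s3}, ∅, {s4}, {s0, s3, s4}, {s2, s3}, {s2}.
Accepting DFA states (contain an NFA accepting state): {s1, s2, s4}, {s0, s2, s4}, {s0, s4}, {s1, s2, s3, s4}, {s0, s2, s3, s4}, {s4}, {s0, s3, s4}.

7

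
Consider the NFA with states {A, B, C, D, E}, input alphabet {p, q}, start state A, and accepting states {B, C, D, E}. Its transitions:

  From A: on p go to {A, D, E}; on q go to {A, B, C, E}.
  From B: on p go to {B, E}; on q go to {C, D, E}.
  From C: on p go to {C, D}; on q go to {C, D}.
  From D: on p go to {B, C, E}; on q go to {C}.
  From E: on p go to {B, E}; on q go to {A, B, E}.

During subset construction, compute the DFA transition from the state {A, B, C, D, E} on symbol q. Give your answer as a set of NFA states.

δ(A,q) = {A, B, C, E}; δ(B,q) = {C, D, E}; δ(C,q) = {C, D}; δ(D,q) = {C}; δ(E,q) = {A, B, E}.
Union: {A, B, C, D, E}.

{A, B, C, D, E}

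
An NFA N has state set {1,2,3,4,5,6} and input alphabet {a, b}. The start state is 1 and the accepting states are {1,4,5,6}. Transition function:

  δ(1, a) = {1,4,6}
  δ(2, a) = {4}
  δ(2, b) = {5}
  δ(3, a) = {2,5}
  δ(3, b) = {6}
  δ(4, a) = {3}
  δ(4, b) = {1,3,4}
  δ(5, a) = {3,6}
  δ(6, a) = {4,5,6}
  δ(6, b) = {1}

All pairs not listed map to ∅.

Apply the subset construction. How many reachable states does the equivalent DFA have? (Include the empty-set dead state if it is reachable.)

7

Start state of the DFA: {1}.
{1} --a--> {1,4,6}  [new]
{1} --b--> ∅  [new]
{1,4,6} --a--> {1,3,4,5,6}  [new]
{1,4,6} --b--> {1,3,4}  [new]
∅ --a--> ∅  [seen]
∅ --b--> ∅  [seen]
{1,3,4,5,6} --a--> {1,2,3,4,5,6}  [new]
{1,3,4,5,6} --b--> {1,3,4,6}  [new]
{1,3,4} --a--> {1,2,3,4,5,6}  [seen]
{1,3,4} --b--> {1,3,4,6}  [seen]
{1,2,3,4,5,6} --a--> {1,2,3,4,5,6}  [seen]
{1,2,3,4,5,6} --b--> {1,3,4,5,6}  [seen]
{1,3,4,6} --a--> {1,2,3,4,5,6}  [seen]
{1,3,4,6} --b--> {1,3,4,6}  [seen]
Reachable DFA states: {1}, {1,4,6}, ∅, {1,3,4,5,6}, {1,3,4}, {1,2,3,4,5,6}, {1,3,4,6}.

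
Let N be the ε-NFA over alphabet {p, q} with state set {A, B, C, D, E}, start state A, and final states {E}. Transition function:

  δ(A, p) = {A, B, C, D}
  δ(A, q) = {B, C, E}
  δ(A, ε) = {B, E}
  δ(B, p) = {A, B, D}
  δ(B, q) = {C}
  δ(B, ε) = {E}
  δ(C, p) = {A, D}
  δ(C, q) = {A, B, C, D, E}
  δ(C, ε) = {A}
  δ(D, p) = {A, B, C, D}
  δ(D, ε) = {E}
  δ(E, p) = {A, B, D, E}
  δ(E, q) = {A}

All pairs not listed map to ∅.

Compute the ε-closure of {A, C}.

{A, B, C, E}

Begin with {A, C}.
A →ε {B, E}; add B, E.
ε-closure = {A, B, C, E}.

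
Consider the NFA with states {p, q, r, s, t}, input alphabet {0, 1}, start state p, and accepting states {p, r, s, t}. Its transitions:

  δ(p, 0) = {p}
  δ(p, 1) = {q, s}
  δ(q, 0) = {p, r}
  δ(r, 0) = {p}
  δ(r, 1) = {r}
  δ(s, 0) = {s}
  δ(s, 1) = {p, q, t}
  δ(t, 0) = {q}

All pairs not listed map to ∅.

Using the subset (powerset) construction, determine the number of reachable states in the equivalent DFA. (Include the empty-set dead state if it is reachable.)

12

Start state of the DFA: {p}.
{p} --0--> {p}  [seen]
{p} --1--> {q, s}  [new]
{q, s} --0--> {p, r, s}  [new]
{q, s} --1--> {p, q, t}  [new]
{p, r, s} --0--> {p, s}  [new]
{p, r, s} --1--> {p, q, r, s, t}  [new]
{p, q, t} --0--> {p, q, r}  [new]
{p, q, t} --1--> {q, s}  [seen]
{p, s} --0--> {p, s}  [seen]
{p, s} --1--> {p, q, s, t}  [new]
{p, q, r, s, t} --0--> {p, q, r, s}  [new]
{p, q, r, s, t} --1--> {p, q, r, s, t}  [seen]
{p, q, r} --0--> {p, r}  [new]
{p, q, r} --1--> {q, r, s}  [new]
{p, q, s, t} --0--> {p, q, r, s}  [seen]
{p, q, s, t} --1--> {p, q, s, t}  [seen]
{p, q, r, s} --0--> {p, r, s}  [seen]
{p, q, r, s} --1--> {p, q, r, s, t}  [seen]
{p, r} --0--> {p}  [seen]
{p, r} --1--> {q, r, s}  [seen]
{q, r, s} --0--> {p, r, s}  [seen]
{q, r, s} --1--> {p, q, r, t}  [new]
{p, q, r, t} --0--> {p, q, r}  [seen]
{p, q, r, t} --1--> {q, r, s}  [seen]
Reachable DFA states: {p}, {q, s}, {p, r, s}, {p, q, t}, {p, s}, {p, q, r, s, t}, {p, q, r}, {p, q, s, t}, {p, q, r, s}, {p, r}, {q, r, s}, {p, q, r, t}.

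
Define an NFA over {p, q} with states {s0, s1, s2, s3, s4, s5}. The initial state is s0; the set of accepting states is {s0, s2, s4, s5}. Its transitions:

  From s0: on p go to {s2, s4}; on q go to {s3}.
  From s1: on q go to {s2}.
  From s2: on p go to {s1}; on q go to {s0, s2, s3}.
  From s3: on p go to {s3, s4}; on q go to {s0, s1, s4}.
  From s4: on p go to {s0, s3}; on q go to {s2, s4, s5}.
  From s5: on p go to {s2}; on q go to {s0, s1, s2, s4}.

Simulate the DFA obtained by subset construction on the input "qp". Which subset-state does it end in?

Start: {s0}.
δ(s0,q) = {s3}.
Union: {s3}.
After q: {s3}.
δ(s3,p) = {s3, s4}.
Union: {s3, s4}.
After p: {s3, s4}.

{s3, s4}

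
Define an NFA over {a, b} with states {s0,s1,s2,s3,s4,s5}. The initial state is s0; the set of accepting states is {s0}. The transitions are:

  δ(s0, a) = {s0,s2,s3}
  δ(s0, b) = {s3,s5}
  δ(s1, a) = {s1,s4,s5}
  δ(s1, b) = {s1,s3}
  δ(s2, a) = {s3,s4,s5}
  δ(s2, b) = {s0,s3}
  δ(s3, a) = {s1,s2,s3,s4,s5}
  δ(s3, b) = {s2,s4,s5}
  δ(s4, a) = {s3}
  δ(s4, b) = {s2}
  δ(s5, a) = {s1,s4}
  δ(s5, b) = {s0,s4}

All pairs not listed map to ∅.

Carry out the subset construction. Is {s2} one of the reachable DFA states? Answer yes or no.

no

Start state of the DFA: {s0}.
{s0} --a--> {s0,s2,s3}  [new]
{s0} --b--> {s3,s5}  [new]
{s0,s2,s3} --a--> {s0,s1,s2,s3,s4,s5}  [new]
{s0,s2,s3} --b--> {s0,s2,s3,s4,s5}  [new]
{s3,s5} --a--> {s1,s2,s3,s4,s5}  [new]
{s3,s5} --b--> {s0,s2,s4,s5}  [new]
{s0,s1,s2,s3,s4,s5} --a--> {s0,s1,s2,s3,s4,s5}  [seen]
{s0,s1,s2,s3,s4,s5} --b--> {s0,s1,s2,s3,s4,s5}  [seen]
{s0,s2,s3,s4,s5} --a--> {s0,s1,s2,s3,s4,s5}  [seen]
{s0,s2,s3,s4,s5} --b--> {s0,s2,s3,s4,s5}  [seen]
{s1,s2,s3,s4,s5} --a--> {s1,s2,s3,s4,s5}  [seen]
{s1,s2,s3,s4,s5} --b--> {s0,s1,s2,s3,s4,s5}  [seen]
{s0,s2,s4,s5} --a--> {s0,s1,s2,s3,s4,s5}  [seen]
{s0,s2,s4,s5} --b--> {s0,s2,s3,s4,s5}  [seen]
Reachable DFA states: {s0}, {s0,s2,s3}, {s3,s5}, {s0,s1,s2,s3,s4,s5}, {s0,s2,s3,s4,s5}, {s1,s2,s3,s4,s5}, {s0,s2,s4,s5}.
{s2} is not among them.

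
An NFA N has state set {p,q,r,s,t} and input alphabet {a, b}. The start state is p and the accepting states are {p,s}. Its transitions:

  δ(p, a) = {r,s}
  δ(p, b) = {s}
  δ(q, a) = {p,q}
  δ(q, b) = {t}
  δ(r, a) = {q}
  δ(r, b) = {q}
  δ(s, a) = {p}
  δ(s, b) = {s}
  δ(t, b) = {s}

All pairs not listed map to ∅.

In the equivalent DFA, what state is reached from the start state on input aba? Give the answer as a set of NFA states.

Start: {p}.
δ(p,a) = {r,s}.
Union: {r,s}.
After a: {r,s}.
δ(r,b) = {q}; δ(s,b) = {s}.
Union: {q,s}.
After b: {q,s}.
δ(q,a) = {p,q}; δ(s,a) = {p}.
Union: {p,q}.
After a: {p,q}.

{p,q}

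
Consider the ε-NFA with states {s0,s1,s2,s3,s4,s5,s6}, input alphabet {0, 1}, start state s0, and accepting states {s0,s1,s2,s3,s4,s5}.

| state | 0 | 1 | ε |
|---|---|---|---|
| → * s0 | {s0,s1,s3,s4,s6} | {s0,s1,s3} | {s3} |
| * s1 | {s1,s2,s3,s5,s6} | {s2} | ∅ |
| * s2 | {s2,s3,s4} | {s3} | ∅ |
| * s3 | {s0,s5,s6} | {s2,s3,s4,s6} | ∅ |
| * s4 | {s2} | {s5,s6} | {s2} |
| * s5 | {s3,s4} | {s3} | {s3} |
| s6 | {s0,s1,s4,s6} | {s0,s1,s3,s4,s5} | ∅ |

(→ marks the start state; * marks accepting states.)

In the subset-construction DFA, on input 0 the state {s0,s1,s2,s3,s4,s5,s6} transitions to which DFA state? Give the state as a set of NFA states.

δ(s0,0) = {s0,s1,s3,s4,s6}; δ(s1,0) = {s1,s2,s3,s5,s6}; δ(s2,0) = {s2,s3,s4}; δ(s3,0) = {s0,s5,s6}; δ(s4,0) = {s2}; δ(s5,0) = {s3,s4}; δ(s6,0) = {s0,s1,s4,s6}.
Union: {s0,s1,s2,s3,s4,s5,s6}.

{s0,s1,s2,s3,s4,s5,s6}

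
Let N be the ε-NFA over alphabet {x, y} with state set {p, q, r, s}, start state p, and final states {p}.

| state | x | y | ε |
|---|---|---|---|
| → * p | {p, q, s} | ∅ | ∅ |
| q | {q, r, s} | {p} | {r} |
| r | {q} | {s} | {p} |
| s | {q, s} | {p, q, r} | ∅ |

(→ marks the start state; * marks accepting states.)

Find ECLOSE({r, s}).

Begin with {r, s}.
r →ε {p}; add p.
ε-closure = {p, r, s}.

{p, r, s}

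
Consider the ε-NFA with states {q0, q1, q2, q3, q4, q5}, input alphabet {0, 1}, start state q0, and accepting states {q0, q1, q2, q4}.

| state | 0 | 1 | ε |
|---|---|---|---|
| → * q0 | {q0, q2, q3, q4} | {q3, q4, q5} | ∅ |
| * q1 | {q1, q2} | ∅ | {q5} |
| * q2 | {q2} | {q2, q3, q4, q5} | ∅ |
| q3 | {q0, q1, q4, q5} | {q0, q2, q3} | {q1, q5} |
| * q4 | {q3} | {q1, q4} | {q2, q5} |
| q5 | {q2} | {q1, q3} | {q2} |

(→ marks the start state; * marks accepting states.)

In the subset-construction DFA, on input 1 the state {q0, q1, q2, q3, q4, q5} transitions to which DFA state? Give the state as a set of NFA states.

{q0, q1, q2, q3, q4, q5}

δ(q0,1) = {q3, q4, q5}; δ(q1,1) = ∅; δ(q2,1) = {q2, q3, q4, q5}; δ(q3,1) = {q0, q2, q3}; δ(q4,1) = {q1, q4}; δ(q5,1) = {q1, q3}.
Union: {q0, q1, q2, q3, q4, q5}.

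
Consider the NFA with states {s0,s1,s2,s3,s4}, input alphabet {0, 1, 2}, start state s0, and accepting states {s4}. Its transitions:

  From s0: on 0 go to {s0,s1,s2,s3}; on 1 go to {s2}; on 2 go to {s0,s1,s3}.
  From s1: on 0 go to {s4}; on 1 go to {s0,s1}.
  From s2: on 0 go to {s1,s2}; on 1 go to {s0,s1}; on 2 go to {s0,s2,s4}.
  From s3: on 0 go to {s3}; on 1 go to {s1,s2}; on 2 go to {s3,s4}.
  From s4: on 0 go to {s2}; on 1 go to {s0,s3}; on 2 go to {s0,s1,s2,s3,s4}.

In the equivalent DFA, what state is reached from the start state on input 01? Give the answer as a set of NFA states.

Start: {s0}.
δ(s0,0) = {s0,s1,s2,s3}.
Union: {s0,s1,s2,s3}.
After 0: {s0,s1,s2,s3}.
δ(s0,1) = {s2}; δ(s1,1) = {s0,s1}; δ(s2,1) = {s0,s1}; δ(s3,1) = {s1,s2}.
Union: {s0,s1,s2}.
After 1: {s0,s1,s2}.

{s0,s1,s2}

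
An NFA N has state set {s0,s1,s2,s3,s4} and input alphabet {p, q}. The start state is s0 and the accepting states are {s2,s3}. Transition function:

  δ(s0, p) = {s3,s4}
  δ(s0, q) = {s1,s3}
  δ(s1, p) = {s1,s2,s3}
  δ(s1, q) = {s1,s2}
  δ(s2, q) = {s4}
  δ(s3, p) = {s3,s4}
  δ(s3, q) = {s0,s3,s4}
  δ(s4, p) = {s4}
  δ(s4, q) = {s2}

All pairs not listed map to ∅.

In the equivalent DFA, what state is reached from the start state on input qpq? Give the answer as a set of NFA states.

{s0,s1,s2,s3,s4}

Start: {s0}.
δ(s0,q) = {s1,s3}.
Union: {s1,s3}.
After q: {s1,s3}.
δ(s1,p) = {s1,s2,s3}; δ(s3,p) = {s3,s4}.
Union: {s1,s2,s3,s4}.
After p: {s1,s2,s3,s4}.
δ(s1,q) = {s1,s2}; δ(s2,q) = {s4}; δ(s3,q) = {s0,s3,s4}; δ(s4,q) = {s2}.
Union: {s0,s1,s2,s3,s4}.
After q: {s0,s1,s2,s3,s4}.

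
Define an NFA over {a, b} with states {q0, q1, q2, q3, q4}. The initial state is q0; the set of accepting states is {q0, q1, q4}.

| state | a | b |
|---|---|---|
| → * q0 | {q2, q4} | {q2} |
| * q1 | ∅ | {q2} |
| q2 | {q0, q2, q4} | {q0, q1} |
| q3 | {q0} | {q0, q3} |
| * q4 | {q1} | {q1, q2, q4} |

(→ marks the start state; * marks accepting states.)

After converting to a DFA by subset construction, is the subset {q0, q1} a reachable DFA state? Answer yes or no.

Start state of the DFA: {q0}.
{q0} --a--> {q2, q4}  [new]
{q0} --b--> {q2}  [new]
{q2, q4} --a--> {q0, q1, q2, q4}  [new]
{q2, q4} --b--> {q0, q1, q2, q4}  [seen]
{q2} --a--> {q0, q2, q4}  [new]
{q2} --b--> {q0, q1}  [new]
{q0, q1, q2, q4} --a--> {q0, q1, q2, q4}  [seen]
{q0, q1, q2, q4} --b--> {q0, q1, q2, q4}  [seen]
{q0, q2, q4} --a--> {q0, q1, q2, q4}  [seen]
{q0, q2, q4} --b--> {q0, q1, q2, q4}  [seen]
{q0, q1} --a--> {q2, q4}  [seen]
{q0, q1} --b--> {q2}  [seen]
Reachable DFA states: {q0}, {q2, q4}, {q2}, {q0, q1, q2, q4}, {q0, q2, q4}, {q0, q1}.
{q0, q1} is among them.

yes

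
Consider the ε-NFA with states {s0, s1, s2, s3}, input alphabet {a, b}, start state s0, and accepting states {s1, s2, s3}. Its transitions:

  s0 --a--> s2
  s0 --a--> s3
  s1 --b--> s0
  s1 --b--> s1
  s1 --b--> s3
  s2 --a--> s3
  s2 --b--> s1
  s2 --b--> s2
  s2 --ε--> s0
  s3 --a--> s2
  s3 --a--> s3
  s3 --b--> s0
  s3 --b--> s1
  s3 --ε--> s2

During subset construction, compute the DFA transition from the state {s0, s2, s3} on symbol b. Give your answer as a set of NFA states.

δ(s0,b) = ∅; δ(s2,b) = {s1, s2}; δ(s3,b) = {s0, s1}.
Union: {s0, s1, s2}.

{s0, s1, s2}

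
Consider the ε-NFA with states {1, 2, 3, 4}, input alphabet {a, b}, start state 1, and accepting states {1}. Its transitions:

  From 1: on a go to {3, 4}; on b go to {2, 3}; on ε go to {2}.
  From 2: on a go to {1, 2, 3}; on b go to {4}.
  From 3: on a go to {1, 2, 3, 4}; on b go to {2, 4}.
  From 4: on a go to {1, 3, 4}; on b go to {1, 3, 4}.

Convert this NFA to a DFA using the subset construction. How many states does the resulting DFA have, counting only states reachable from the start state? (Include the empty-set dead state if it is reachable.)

3

Start state of the DFA: {1, 2} (ε-closure of the NFA start).
{1, 2} --a--> {1, 2, 3, 4}  [new]
{1, 2} --b--> {2, 3, 4}  [new]
{1, 2, 3, 4} --a--> {1, 2, 3, 4}  [seen]
{1, 2, 3, 4} --b--> {1, 2, 3, 4}  [seen]
{2, 3, 4} --a--> {1, 2, 3, 4}  [seen]
{2, 3, 4} --b--> {1, 2, 3, 4}  [seen]
Reachable DFA states: {1, 2}, {1, 2, 3, 4}, {2, 3, 4}.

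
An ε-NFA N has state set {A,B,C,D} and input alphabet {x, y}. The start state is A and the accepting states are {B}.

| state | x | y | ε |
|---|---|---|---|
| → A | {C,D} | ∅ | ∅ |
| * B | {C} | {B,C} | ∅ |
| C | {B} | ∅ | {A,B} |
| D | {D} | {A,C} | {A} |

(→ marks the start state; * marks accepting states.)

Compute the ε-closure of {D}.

{A,D}

Begin with {D}.
D →ε {A}; add A.
ε-closure = {A,D}.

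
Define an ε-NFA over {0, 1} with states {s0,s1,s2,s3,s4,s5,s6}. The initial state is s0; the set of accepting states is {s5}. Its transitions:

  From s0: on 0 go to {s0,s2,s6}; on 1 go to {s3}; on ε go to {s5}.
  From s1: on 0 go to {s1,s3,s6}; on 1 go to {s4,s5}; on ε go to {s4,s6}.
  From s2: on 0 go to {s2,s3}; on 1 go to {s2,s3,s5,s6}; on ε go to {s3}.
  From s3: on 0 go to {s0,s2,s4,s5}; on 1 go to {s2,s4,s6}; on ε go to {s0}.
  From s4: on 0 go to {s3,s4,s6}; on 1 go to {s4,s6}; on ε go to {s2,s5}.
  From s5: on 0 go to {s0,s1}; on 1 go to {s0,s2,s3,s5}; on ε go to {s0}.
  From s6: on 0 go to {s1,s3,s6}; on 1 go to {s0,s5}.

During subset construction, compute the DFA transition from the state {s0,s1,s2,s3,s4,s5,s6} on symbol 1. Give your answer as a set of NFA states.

δ(s0,1) = {s3}; δ(s1,1) = {s4,s5}; δ(s2,1) = {s2,s3,s5,s6}; δ(s3,1) = {s2,s4,s6}; δ(s4,1) = {s4,s6}; δ(s5,1) = {s0,s2,s3,s5}; δ(s6,1) = {s0,s5}.
Union: {s0,s2,s3,s4,s5,s6}.

{s0,s2,s3,s4,s5,s6}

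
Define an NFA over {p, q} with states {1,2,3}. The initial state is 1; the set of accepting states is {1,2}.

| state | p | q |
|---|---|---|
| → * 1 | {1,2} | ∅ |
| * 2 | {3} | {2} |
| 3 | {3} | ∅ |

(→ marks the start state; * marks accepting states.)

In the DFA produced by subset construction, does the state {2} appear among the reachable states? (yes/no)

yes

Start state of the DFA: {1}.
{1} --p--> {1,2}  [new]
{1} --q--> ∅  [new]
{1,2} --p--> {1,2,3}  [new]
{1,2} --q--> {2}  [new]
∅ --p--> ∅  [seen]
∅ --q--> ∅  [seen]
{1,2,3} --p--> {1,2,3}  [seen]
{1,2,3} --q--> {2}  [seen]
{2} --p--> {3}  [new]
{2} --q--> {2}  [seen]
{3} --p--> {3}  [seen]
{3} --q--> ∅  [seen]
Reachable DFA states: {1}, {1,2}, ∅, {1,2,3}, {2}, {3}.
{2} is among them.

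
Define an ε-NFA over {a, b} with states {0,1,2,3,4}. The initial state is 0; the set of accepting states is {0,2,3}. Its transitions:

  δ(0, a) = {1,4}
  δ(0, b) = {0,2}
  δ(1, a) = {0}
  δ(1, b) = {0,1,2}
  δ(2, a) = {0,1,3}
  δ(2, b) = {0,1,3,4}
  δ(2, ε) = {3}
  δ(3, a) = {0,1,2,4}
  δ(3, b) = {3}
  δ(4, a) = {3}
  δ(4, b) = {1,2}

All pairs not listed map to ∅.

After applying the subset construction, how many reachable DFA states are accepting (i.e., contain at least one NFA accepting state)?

Start state of the DFA: {0} (ε-closure of the NFA start).
{0} --a--> {1,4}  [new]
{0} --b--> {0,2,3}  [new]
{1,4} --a--> {0,3}  [new]
{1,4} --b--> {0,1,2,3}  [new]
{0,2,3} --a--> {0,1,2,3,4}  [new]
{0,2,3} --b--> {0,1,2,3,4}  [seen]
{0,3} --a--> {0,1,2,3,4}  [seen]
{0,3} --b--> {0,2,3}  [seen]
{0,1,2,3} --a--> {0,1,2,3,4}  [seen]
{0,1,2,3} --b--> {0,1,2,3,4}  [seen]
{0,1,2,3,4} --a--> {0,1,2,3,4}  [seen]
{0,1,2,3,4} --b--> {0,1,2,3,4}  [seen]
Reachable DFA states: {0}, {1,4}, {0,2,3}, {0,3}, {0,1,2,3}, {0,1,2,3,4}.
Accepting DFA states (contain an NFA accepting state): {0}, {0,2,3}, {0,3}, {0,1,2,3}, {0,1,2,3,4}.

5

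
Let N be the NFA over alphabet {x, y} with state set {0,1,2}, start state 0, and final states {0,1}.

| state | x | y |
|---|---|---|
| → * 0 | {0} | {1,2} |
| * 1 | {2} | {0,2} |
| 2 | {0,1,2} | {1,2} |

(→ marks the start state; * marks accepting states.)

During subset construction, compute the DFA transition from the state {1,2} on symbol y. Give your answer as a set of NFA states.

δ(1,y) = {0,2}; δ(2,y) = {1,2}.
Union: {0,1,2}.

{0,1,2}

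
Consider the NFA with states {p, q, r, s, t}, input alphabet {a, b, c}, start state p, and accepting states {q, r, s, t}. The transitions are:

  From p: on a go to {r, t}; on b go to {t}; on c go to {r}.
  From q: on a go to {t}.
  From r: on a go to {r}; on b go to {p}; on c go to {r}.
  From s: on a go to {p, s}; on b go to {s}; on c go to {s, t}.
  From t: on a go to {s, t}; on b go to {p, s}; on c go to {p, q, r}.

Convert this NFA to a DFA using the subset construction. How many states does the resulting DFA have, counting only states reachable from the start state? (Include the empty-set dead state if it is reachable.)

Start state of the DFA: {p}.
{p} --a--> {r, t}  [new]
{p} --b--> {t}  [new]
{p} --c--> {r}  [new]
{r, t} --a--> {r, s, t}  [new]
{r, t} --b--> {p, s}  [new]
{r, t} --c--> {p, q, r}  [new]
{t} --a--> {s, t}  [new]
{t} --b--> {p, s}  [seen]
{t} --c--> {p, q, r}  [seen]
{r} --a--> {r}  [seen]
{r} --b--> {p}  [seen]
{r} --c--> {r}  [seen]
{r, s, t} --a--> {p, r, s, t}  [new]
{r, s, t} --b--> {p, s}  [seen]
{r, s, t} --c--> {p, q, r, s, t}  [new]
{p, s} --a--> {p, r, s, t}  [seen]
{p, s} --b--> {s, t}  [seen]
{p, s} --c--> {r, s, t}  [seen]
{p, q, r} --a--> {r, t}  [seen]
{p, q, r} --b--> {p, t}  [new]
{p, q, r} --c--> {r}  [seen]
{s, t} --a--> {p, s, t}  [new]
{s, t} --b--> {p, s}  [seen]
{s, t} --c--> {p, q, r, s, t}  [seen]
{p, r, s, t} --a--> {p, r, s, t}  [seen]
{p, r, s, t} --b--> {p, s, t}  [seen]
{p, r, s, t} --c--> {p, q, r, s, t}  [seen]
{p, q, r, s, t} --a--> {p, r, s, t}  [seen]
{p, q, r, s, t} --b--> {p, s, t}  [seen]
{p, q, r, s, t} --c--> {p, q, r, s, t}  [seen]
{p, t} --a--> {r, s, t}  [seen]
{p, t} --b--> {p, s, t}  [seen]
{p, t} --c--> {p, q, r}  [seen]
{p, s, t} --a--> {p, r, s, t}  [seen]
{p, s, t} --b--> {p, s, t}  [seen]
{p, s, t} --c--> {p, q, r, s, t}  [seen]
Reachable DFA states: {p}, {r, t}, {t}, {r}, {r, s, t}, {p, s}, {p, q, r}, {s, t}, {p, r, s, t}, {p, q, r, s, t}, {p, t}, {p, s, t}.

12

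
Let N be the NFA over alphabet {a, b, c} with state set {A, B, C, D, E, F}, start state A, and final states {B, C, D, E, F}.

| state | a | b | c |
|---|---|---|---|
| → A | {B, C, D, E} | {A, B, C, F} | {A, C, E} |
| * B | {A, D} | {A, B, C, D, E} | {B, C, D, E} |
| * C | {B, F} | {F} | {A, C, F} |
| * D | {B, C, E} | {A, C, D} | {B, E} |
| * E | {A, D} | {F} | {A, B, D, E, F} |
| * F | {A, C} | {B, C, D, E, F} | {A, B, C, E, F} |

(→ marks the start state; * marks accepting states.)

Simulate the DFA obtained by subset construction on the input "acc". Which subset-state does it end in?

Start: {A}.
δ(A,a) = {B, C, D, E}.
Union: {B, C, D, E}.
After a: {B, C, D, E}.
δ(B,c) = {B, C, D, E}; δ(C,c) = {A, C, F}; δ(D,c) = {B, E}; δ(E,c) = {A, B, D, E, F}.
Union: {A, B, C, D, E, F}.
After c: {A, B, C, D, E, F}.
δ(A,c) = {A, C, E}; δ(B,c) = {B, C, D, E}; δ(C,c) = {A, C, F}; δ(D,c) = {B, E}; δ(E,c) = {A, B, D, E, F}; δ(F,c) = {A, B, C, E, F}.
Union: {A, B, C, D, E, F}.
After c: {A, B, C, D, E, F}.

{A, B, C, D, E, F}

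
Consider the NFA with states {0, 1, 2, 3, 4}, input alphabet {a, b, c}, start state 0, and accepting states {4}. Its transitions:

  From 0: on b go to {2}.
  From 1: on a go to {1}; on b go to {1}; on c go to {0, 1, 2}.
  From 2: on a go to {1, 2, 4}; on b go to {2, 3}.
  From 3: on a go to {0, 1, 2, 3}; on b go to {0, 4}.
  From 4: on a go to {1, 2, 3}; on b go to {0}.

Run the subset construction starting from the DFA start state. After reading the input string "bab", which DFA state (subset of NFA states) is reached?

Start: {0}.
δ(0,b) = {2}.
Union: {2}.
After b: {2}.
δ(2,a) = {1, 2, 4}.
Union: {1, 2, 4}.
After a: {1, 2, 4}.
δ(1,b) = {1}; δ(2,b) = {2, 3}; δ(4,b) = {0}.
Union: {0, 1, 2, 3}.
After b: {0, 1, 2, 3}.

{0, 1, 2, 3}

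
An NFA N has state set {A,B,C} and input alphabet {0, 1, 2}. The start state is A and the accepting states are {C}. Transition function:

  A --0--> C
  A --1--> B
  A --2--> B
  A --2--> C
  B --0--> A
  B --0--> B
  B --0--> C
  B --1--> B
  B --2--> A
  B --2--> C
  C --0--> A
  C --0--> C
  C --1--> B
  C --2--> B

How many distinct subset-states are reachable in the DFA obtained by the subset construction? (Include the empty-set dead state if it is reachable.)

Start state of the DFA: {A}.
{A} --0--> {C}  [new]
{A} --1--> {B}  [new]
{A} --2--> {B,C}  [new]
{C} --0--> {A,C}  [new]
{C} --1--> {B}  [seen]
{C} --2--> {B}  [seen]
{B} --0--> {A,B,C}  [new]
{B} --1--> {B}  [seen]
{B} --2--> {A,C}  [seen]
{B,C} --0--> {A,B,C}  [seen]
{B,C} --1--> {B}  [seen]
{B,C} --2--> {A,B,C}  [seen]
{A,C} --0--> {A,C}  [seen]
{A,C} --1--> {B}  [seen]
{A,C} --2--> {B,C}  [seen]
{A,B,C} --0--> {A,B,C}  [seen]
{A,B,C} --1--> {B}  [seen]
{A,B,C} --2--> {A,B,C}  [seen]
Reachable DFA states: {A}, {C}, {B}, {B,C}, {A,C}, {A,B,C}.

6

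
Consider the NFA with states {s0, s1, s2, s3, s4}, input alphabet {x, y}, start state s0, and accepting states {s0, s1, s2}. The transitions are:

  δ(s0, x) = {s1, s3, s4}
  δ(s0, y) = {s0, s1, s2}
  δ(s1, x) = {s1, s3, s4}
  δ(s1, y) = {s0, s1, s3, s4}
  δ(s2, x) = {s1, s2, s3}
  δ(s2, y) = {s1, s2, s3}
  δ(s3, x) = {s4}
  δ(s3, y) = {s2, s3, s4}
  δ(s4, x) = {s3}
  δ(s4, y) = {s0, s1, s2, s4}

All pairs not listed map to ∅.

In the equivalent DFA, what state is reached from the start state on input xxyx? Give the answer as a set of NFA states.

{s1, s2, s3, s4}

Start: {s0}.
δ(s0,x) = {s1, s3, s4}.
Union: {s1, s3, s4}.
After x: {s1, s3, s4}.
δ(s1,x) = {s1, s3, s4}; δ(s3,x) = {s4}; δ(s4,x) = {s3}.
Union: {s1, s3, s4}.
After x: {s1, s3, s4}.
δ(s1,y) = {s0, s1, s3, s4}; δ(s3,y) = {s2, s3, s4}; δ(s4,y) = {s0, s1, s2, s4}.
Union: {s0, s1, s2, s3, s4}.
After y: {s0, s1, s2, s3, s4}.
δ(s0,x) = {s1, s3, s4}; δ(s1,x) = {s1, s3, s4}; δ(s2,x) = {s1, s2, s3}; δ(s3,x) = {s4}; δ(s4,x) = {s3}.
Union: {s1, s2, s3, s4}.
After x: {s1, s2, s3, s4}.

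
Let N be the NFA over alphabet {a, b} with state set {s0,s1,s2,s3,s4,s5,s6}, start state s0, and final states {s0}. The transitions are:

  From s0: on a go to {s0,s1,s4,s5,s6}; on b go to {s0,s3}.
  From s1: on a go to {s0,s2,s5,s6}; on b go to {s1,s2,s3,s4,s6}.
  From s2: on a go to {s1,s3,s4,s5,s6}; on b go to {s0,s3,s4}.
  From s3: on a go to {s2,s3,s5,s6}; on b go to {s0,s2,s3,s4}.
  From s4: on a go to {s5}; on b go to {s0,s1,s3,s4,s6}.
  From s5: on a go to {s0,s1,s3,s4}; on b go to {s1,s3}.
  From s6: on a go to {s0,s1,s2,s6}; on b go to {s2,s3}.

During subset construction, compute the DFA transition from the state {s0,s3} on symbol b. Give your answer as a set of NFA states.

{s0,s2,s3,s4}

δ(s0,b) = {s0,s3}; δ(s3,b) = {s0,s2,s3,s4}.
Union: {s0,s2,s3,s4}.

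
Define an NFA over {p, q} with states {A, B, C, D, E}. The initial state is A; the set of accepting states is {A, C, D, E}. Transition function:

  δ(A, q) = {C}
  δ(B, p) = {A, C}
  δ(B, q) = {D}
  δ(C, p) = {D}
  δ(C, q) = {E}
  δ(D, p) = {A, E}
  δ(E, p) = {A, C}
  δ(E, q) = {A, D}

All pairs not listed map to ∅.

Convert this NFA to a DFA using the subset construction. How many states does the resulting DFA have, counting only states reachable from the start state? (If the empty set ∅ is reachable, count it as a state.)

13

Start state of the DFA: {A}.
{A} --p--> ∅  [new]
{A} --q--> {C}  [new]
∅ --p--> ∅  [seen]
∅ --q--> ∅  [seen]
{C} --p--> {D}  [new]
{C} --q--> {E}  [new]
{D} --p--> {A, E}  [new]
{D} --q--> ∅  [seen]
{E} --p--> {A, C}  [new]
{E} --q--> {A, D}  [new]
{A, E} --p--> {A, C}  [seen]
{A, E} --q--> {A, C, D}  [new]
{A, C} --p--> {D}  [seen]
{A, C} --q--> {C, E}  [new]
{A, D} --p--> {A, E}  [seen]
{A, D} --q--> {C}  [seen]
{A, C, D} --p--> {A, D, E}  [new]
{A, C, D} --q--> {C, E}  [seen]
{C, E} --p--> {A, C, D}  [seen]
{C, E} --q--> {A, D, E}  [seen]
{A, D, E} --p--> {A, C, E}  [new]
{A, D, E} --q--> {A, C, D}  [seen]
{A, C, E} --p--> {A, C, D}  [seen]
{A, C, E} --q--> {A, C, D, E}  [new]
{A, C, D, E} --p--> {A, C, D, E}  [seen]
{A, C, D, E} --q--> {A, C, D, E}  [seen]
Reachable DFA states: {A}, ∅, {C}, {D}, {E}, {A, E}, {A, C}, {A, D}, {A, C, D}, {C, E}, {A, D, E}, {A, C, E}, {A, C, D, E}.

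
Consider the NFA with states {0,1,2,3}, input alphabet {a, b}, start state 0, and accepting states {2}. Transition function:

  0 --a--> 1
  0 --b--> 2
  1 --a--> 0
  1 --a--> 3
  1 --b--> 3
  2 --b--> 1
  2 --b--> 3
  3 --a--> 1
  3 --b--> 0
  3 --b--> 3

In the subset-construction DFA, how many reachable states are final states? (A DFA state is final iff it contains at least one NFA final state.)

3

Start state of the DFA: {0}.
{0} --a--> {1}  [new]
{0} --b--> {2}  [new]
{1} --a--> {0,3}  [new]
{1} --b--> {3}  [new]
{2} --a--> ∅  [new]
{2} --b--> {1,3}  [new]
{0,3} --a--> {1}  [seen]
{0,3} --b--> {0,2,3}  [new]
{3} --a--> {1}  [seen]
{3} --b--> {0,3}  [seen]
∅ --a--> ∅  [seen]
∅ --b--> ∅  [seen]
{1,3} --a--> {0,1,3}  [new]
{1,3} --b--> {0,3}  [seen]
{0,2,3} --a--> {1}  [seen]
{0,2,3} --b--> {0,1,2,3}  [new]
{0,1,3} --a--> {0,1,3}  [seen]
{0,1,3} --b--> {0,2,3}  [seen]
{0,1,2,3} --a--> {0,1,3}  [seen]
{0,1,2,3} --b--> {0,1,2,3}  [seen]
Reachable DFA states: {0}, {1}, {2}, {0,3}, {3}, ∅, {1,3}, {0,2,3}, {0,1,3}, {0,1,2,3}.
Accepting DFA states (contain an NFA accepting state): {2}, {0,2,3}, {0,1,2,3}.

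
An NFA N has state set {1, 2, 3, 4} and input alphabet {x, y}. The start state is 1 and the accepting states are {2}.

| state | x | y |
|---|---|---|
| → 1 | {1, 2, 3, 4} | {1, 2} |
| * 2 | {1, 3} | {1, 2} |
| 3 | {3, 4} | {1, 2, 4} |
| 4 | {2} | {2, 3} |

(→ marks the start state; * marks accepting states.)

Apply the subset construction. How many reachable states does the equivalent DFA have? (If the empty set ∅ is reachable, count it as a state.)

Start state of the DFA: {1}.
{1} --x--> {1, 2, 3, 4}  [new]
{1} --y--> {1, 2}  [new]
{1, 2, 3, 4} --x--> {1, 2, 3, 4}  [seen]
{1, 2, 3, 4} --y--> {1, 2, 3, 4}  [seen]
{1, 2} --x--> {1, 2, 3, 4}  [seen]
{1, 2} --y--> {1, 2}  [seen]
Reachable DFA states: {1}, {1, 2, 3, 4}, {1, 2}.

3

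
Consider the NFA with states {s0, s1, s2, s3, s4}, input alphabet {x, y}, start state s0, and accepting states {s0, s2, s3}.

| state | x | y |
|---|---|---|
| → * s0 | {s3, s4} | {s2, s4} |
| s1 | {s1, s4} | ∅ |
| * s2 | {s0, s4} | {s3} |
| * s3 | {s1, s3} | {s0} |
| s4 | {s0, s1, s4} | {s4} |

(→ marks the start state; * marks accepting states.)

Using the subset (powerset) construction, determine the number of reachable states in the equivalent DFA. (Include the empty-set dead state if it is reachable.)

9

Start state of the DFA: {s0}.
{s0} --x--> {s3, s4}  [new]
{s0} --y--> {s2, s4}  [new]
{s3, s4} --x--> {s0, s1, s3, s4}  [new]
{s3, s4} --y--> {s0, s4}  [new]
{s2, s4} --x--> {s0, s1, s4}  [new]
{s2, s4} --y--> {s3, s4}  [seen]
{s0, s1, s3, s4} --x--> {s0, s1, s3, s4}  [seen]
{s0, s1, s3, s4} --y--> {s0, s2, s4}  [new]
{s0, s4} --x--> {s0, s1, s3, s4}  [seen]
{s0, s4} --y--> {s2, s4}  [seen]
{s0, s1, s4} --x--> {s0, s1, s3, s4}  [seen]
{s0, s1, s4} --y--> {s2, s4}  [seen]
{s0, s2, s4} --x--> {s0, s1, s3, s4}  [seen]
{s0, s2, s4} --y--> {s2, s3, s4}  [new]
{s2, s3, s4} --x--> {s0, s1, s3, s4}  [seen]
{s2, s3, s4} --y--> {s0, s3, s4}  [new]
{s0, s3, s4} --x--> {s0, s1, s3, s4}  [seen]
{s0, s3, s4} --y--> {s0, s2, s4}  [seen]
Reachable DFA states: {s0}, {s3, s4}, {s2, s4}, {s0, s1, s3, s4}, {s0, s4}, {s0, s1, s4}, {s0, s2, s4}, {s2, s3, s4}, {s0, s3, s4}.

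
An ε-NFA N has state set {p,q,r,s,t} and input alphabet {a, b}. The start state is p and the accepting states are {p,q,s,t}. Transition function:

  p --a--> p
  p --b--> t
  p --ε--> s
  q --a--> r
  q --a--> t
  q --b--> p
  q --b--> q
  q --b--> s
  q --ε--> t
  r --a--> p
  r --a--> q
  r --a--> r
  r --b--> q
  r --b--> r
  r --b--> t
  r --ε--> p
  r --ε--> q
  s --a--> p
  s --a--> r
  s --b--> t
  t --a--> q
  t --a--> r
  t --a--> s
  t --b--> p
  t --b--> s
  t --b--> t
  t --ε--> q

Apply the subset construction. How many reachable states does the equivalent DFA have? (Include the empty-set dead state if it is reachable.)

4

Start state of the DFA: {p,s} (ε-closure of the NFA start).
{p,s} --a--> {p,q,r,s,t}  [new]
{p,s} --b--> {q,t}  [new]
{p,q,r,s,t} --a--> {p,q,r,s,t}  [seen]
{p,q,r,s,t} --b--> {p,q,r,s,t}  [seen]
{q,t} --a--> {p,q,r,s,t}  [seen]
{q,t} --b--> {p,q,s,t}  [new]
{p,q,s,t} --a--> {p,q,r,s,t}  [seen]
{p,q,s,t} --b--> {p,q,s,t}  [seen]
Reachable DFA states: {p,s}, {p,q,r,s,t}, {q,t}, {p,q,s,t}.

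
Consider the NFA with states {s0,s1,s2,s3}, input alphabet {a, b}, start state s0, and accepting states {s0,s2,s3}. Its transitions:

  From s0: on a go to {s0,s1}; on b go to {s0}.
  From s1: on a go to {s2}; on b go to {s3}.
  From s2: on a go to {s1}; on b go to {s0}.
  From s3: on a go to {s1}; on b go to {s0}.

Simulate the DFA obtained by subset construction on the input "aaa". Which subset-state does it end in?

{s0,s1,s2}

Start: {s0}.
δ(s0,a) = {s0,s1}.
Union: {s0,s1}.
After a: {s0,s1}.
δ(s0,a) = {s0,s1}; δ(s1,a) = {s2}.
Union: {s0,s1,s2}.
After a: {s0,s1,s2}.
δ(s0,a) = {s0,s1}; δ(s1,a) = {s2}; δ(s2,a) = {s1}.
Union: {s0,s1,s2}.
After a: {s0,s1,s2}.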